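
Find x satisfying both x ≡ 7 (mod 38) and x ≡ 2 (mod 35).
387

Using Chinese Remainder Theorem:
M = 38 × 35 = 1330
M1 = 35, M2 = 38
y1 = 35^(-1) mod 38 = 25
y2 = 38^(-1) mod 35 = 12
x = (7×35×25 + 2×38×12) mod 1330 = 387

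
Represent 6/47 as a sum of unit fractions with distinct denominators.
1/8 + 1/376

Greedy algorithm:
6/47: ceiling(47/6) = 8, use 1/8
1/376: ceiling(376/1) = 376, use 1/376
Result: 6/47 = 1/8 + 1/376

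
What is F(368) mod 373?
8

Matrix identity: Q^n = [[F_(n+1), F_n], [F_n, F_(n-1)]] with Q = [[1,1],[1,0]].
n = 368 = 101110000₂. Square-and-multiply, entries mod 373:
Q^1 = [[1,1],[1,0]]
Q^2 = (Q^1)² = [[2,1],[1,1]]
Q^5 = (Q^2)²·Q = [[8,5],[5,3]]
Q^11 = (Q^5)²·Q = [[144,89],[89,55]]
Q^23 = (Q^11)²·Q = [[116,309],[309,180]]
Q^46 = (Q^23)² = [[21,79],[79,315]]
Q^92 = (Q^46)² = [[341,61],[61,280]]
Q^184 = (Q^92)² = [[269,208],[208,61]]
Q^368 = (Q^184)² = [[368,8],[8,360]]
F_368 mod 373 = Q^368[0][1] = 8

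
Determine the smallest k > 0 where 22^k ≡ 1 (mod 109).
27

109 is prime, so ord(22) divides φ(109) = 108.
Divisors of 108: 1, 2, 3, 4, 6, 9, 12, 18, 27, 36, 54, 108.
Repeated squaring: 22^1 ≡ 22, 22^2 ≡ 48, 22^4 ≡ 15, 22^8 ≡ 7, 22^16 ≡ 49, 22^32 ≡ 3, 22^64 ≡ 9 (mod 109).
Test 22^d mod 109 for each divisor d in increasing order:
22^1 ≡ 22
22^2 ≡ 48
22^3 = 22^2·22^1 ≡ 75
22^4 ≡ 15
22^6 = 22^4·22^2 ≡ 66
22^9 = 22^8·22^1 ≡ 45
22^12 = 22^8·22^4 ≡ 105
22^18 = 22^16·22^2 ≡ 63
22^27 = 22^16·22^8·22^2·22^1 ≡ 1  ← first divisor giving 1
The order is 27.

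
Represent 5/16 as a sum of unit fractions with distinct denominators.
1/4 + 1/16

Greedy algorithm:
5/16: ceiling(16/5) = 4, use 1/4
1/16: ceiling(16/1) = 16, use 1/16
Result: 5/16 = 1/4 + 1/16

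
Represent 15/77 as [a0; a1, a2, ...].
[0; 5, 7, 2]

Euclidean algorithm steps:
15 = 0 × 77 + 15
77 = 5 × 15 + 2
15 = 7 × 2 + 1
2 = 2 × 1 + 0
Continued fraction: [0; 5, 7, 2]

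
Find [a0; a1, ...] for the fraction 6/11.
[0; 1, 1, 5]

Euclidean algorithm steps:
6 = 0 × 11 + 6
11 = 1 × 6 + 5
6 = 1 × 5 + 1
5 = 5 × 1 + 0
Continued fraction: [0; 1, 1, 5]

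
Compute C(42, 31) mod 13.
0

Using Lucas' theorem:
Write n=42 and k=31 in base 13:
n in base 13: [3, 3]
k in base 13: [2, 5]
C(42,31) mod 13 = ∏ C(n_i, k_i) mod 13
Digit binomials (mod 13): C(3,2) = 3; C(3,5) = 0 (k_i > n_i)
Product: 3 × 0 = 0 ≡ 0 (mod 13)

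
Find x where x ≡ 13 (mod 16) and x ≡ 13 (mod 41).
13

Using Chinese Remainder Theorem:
M = 16 × 41 = 656
M1 = 41, M2 = 16
y1 = 41^(-1) mod 16 = 9
y2 = 16^(-1) mod 41 = 18
x = (13×41×9 + 13×16×18) mod 656 = 13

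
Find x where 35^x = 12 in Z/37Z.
28

Baby-step giant-step with step n = ⌈√37⌉ = 7.
Baby steps 35^j mod 37 (j:value) for j=0..6: 0:1, 1:35, 2:4, 3:29, 4:16, 5:5, 6:27.
Giant-step multiplier: 35^(-7) ≡ 35^(36-7) = 35^29 ≡ 13 (mod 37).
Giant steps γ_i = 12·13^i mod 37: γ_0=12, γ_1=8, γ_2=30, γ_3=20, γ_4=1 (in table at j=0).
x = i·n + j = 4·7 + 0 = 28.
Check: 35^28 ≡ 12 (mod 37).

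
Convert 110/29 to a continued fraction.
[3; 1, 3, 1, 5]

Euclidean algorithm steps:
110 = 3 × 29 + 23
29 = 1 × 23 + 6
23 = 3 × 6 + 5
6 = 1 × 5 + 1
5 = 5 × 1 + 0
Continued fraction: [3; 1, 3, 1, 5]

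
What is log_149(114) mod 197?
112

Baby-step giant-step with step n = ⌈√197⌉ = 15.
Baby steps 149^j mod 197 (j:value) for j=0..14: 0:1, 1:149, 2:137, 3:122, 4:54, 5:166, 6:109, 7:87, 8:158, 9:99, 10:173, 11:167, 12:61, 13:27, 14:83.
Giant-step multiplier: 149^(-15) ≡ 149^(196-15) = 149^181 ≡ 94 (mod 197).
Giant steps γ_i = 114·94^i mod 197: γ_0=114, γ_1=78, γ_2=43, γ_3=102, γ_4=132, γ_5=194, γ_6=112, γ_7=87 (in table at j=7).
x = i·n + j = 7·15 + 7 = 112.
Check: 149^112 ≡ 114 (mod 197).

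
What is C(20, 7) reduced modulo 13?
1

Using Lucas' theorem:
Write n=20 and k=7 in base 13:
n in base 13: [1, 7]
k in base 13: [0, 7]
C(20,7) mod 13 = ∏ C(n_i, k_i) mod 13
Digit binomials (mod 13): C(1,0) = 1; C(7,7) = 1
Product: 1 × 1 = 1 ≡ 1 (mod 13)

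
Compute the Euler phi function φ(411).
272

411 = 3 × 137
φ(n) = n × ∏(1 - 1/p) for each prime p dividing n
φ(411) = 411 × (1 - 1/3) × (1 - 1/137) = 272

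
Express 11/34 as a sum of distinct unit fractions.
1/4 + 1/14 + 1/476

Greedy algorithm:
11/34: ceiling(34/11) = 4, use 1/4
5/68: ceiling(68/5) = 14, use 1/14
1/476: ceiling(476/1) = 476, use 1/476
Result: 11/34 = 1/4 + 1/14 + 1/476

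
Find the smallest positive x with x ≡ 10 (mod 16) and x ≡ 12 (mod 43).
442

Using Chinese Remainder Theorem:
M = 16 × 43 = 688
M1 = 43, M2 = 16
y1 = 43^(-1) mod 16 = 3
y2 = 16^(-1) mod 43 = 35
x = (10×43×3 + 12×16×35) mod 688 = 442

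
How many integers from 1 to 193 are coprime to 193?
192

193 = 193
φ(n) = n × ∏(1 - 1/p) for each prime p dividing n
φ(193) = 193 × (1 - 1/193) = 192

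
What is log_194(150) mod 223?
217

Baby-step giant-step with step n = ⌈√223⌉ = 15.
Baby steps 194^j mod 223 (j:value) for j=0..14: 0:1, 1:194, 2:172, 3:141, 4:148, 5:168, 6:34, 7:129, 8:50, 9:111, 10:126, 11:137, 12:41, 13:149, 14:139.
Giant-step multiplier: 194^(-15) ≡ 194^(222-15) = 194^207 ≡ 118 (mod 223).
Giant steps γ_i = 150·118^i mod 223: γ_0=150, γ_1=83, γ_2=205, γ_3=106, γ_4=20, γ_5=130, γ_6=176, γ_7=29, γ_8=77, γ_9=166, γ_10=187, γ_11=212, γ_12=40, γ_13=37, γ_14=129 (in table at j=7).
x = i·n + j = 14·15 + 7 = 217.
Check: 194^217 ≡ 150 (mod 223).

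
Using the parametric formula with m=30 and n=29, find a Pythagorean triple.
(59, 1740, 1741)

Euclid's formula: a = m² - n², b = 2mn, c = m² + n²
m = 30, n = 29
a = 30² - 29² = 900 - 841 = 59
b = 2 × 30 × 29 = 1740
c = 30² + 29² = 900 + 841 = 1741
Verification: 59² + 1740² = 3481 + 3027600 = 3031081 = 1741² ✓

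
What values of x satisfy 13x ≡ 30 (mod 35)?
x ≡ 5 (mod 35)

gcd(13, 35) = 1, which divides 30, so solutions exist.
Find 13^(-1) mod 35 by the extended Euclidean algorithm:
35 = 2 × 13 + 9  ⟹  9 = (1)·35 + (-2)·13
13 = 1 × 9 + 4  ⟹  4 = (-1)·35 + (3)·13
9 = 2 × 4 + 1  ⟹  1 = (3)·35 + (-8)·13
So (-8)·13 ≡ 1 (mod 35), i.e. 13^(-1) ≡ -8 ≡ 27 (mod 35).
x ≡ 27 × 30 = 810 ≡ 5 (mod 35).
Check: 13 × 5 = 65 ≡ 30 (mod 35).
Unique solution: x ≡ 5 (mod 35)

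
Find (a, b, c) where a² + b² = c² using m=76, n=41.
(4095, 6232, 7457)

Euclid's formula: a = m² - n², b = 2mn, c = m² + n²
m = 76, n = 41
a = 76² - 41² = 5776 - 1681 = 4095
b = 2 × 76 × 41 = 6232
c = 76² + 41² = 5776 + 1681 = 7457
Verification: 4095² + 6232² = 16769025 + 38837824 = 55606849 = 7457² ✓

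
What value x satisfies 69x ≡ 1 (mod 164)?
145

gcd(69, 164) = 1, so the inverse exists.
Extended Euclidean algorithm on (164, 69):
164 = 2 × 69 + 26  ⟹  26 = (1)·164 + (-2)·69
69 = 2 × 26 + 17  ⟹  17 = (-2)·164 + (5)·69
26 = 1 × 17 + 9  ⟹  9 = (3)·164 + (-7)·69
17 = 1 × 9 + 8  ⟹  8 = (-5)·164 + (12)·69
9 = 1 × 8 + 1  ⟹  1 = (8)·164 + (-19)·69
So (-19)·69 ≡ 1 (mod 164), i.e. 69^(-1) ≡ -19 ≡ 145 (mod 164).
Check: 69 × 145 = 10005 ≡ 1 (mod 164)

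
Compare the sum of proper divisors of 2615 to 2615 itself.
deficient

Proper divisors of 2615: sum = 1 + 5 + 523 = 529
Since 529 < 2615, 2615 is deficient.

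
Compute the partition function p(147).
30388671978

p(n) counts ways to write n as a sum of positive integers (order ignored).
Euler's pentagonal recurrence: p(k) = p(k-1) + p(k-2) - p(k-5) - p(k-7) + p(k-12) + p(k-15) - ... (offsets j(3j∓1)/2, signs ++--, p(0)=1, p(<0)=0).
DP table for k = 0..146: p(0)=1, p(1)=1, p(2)=2, p(3)=3, p(4)=5, p(5)=7, p(6)=11, p(7)=15, p(8)=22, p(9)=30, p(10)=42, p(11)=56, p(12)=77, p(13)=101, p(14)=135, p(15)=176, p(16)=231, p(17)=297, p(18)=385, p(19)=490, p(20)=627, p(21)=792, p(22)=1002, p(23)=1255, p(24)=1575, p(25)=1958, p(26)=2436, p(27)=3010, p(28)=3718, p(29)=4565, p(30)=5604, p(31)=6842, p(32)=8349, p(33)=10143, p(34)=12310, p(35)=14883, p(36)=17977, p(37)=21637, p(38)=26015, p(39)=31185, p(40)=37338, p(41)=44583, p(42)=53174, p(43)=63261, p(44)=75175, p(45)=89134, p(46)=105558, p(47)=124754, p(48)=147273, p(49)=173525, p(50)=204226, p(51)=239943, p(52)=281589, p(53)=329931, p(54)=386155, p(55)=451276, p(56)=526823, p(57)=614154, p(58)=715220, p(59)=831820, p(60)=966467, p(61)=1121505, p(62)=1300156, p(63)=1505499, p(64)=1741630, p(65)=2012558, p(66)=2323520, p(67)=2679689, p(68)=3087735, p(69)=3554345, p(70)=4087968, p(71)=4697205, p(72)=5392783, p(73)=6185689, p(74)=7089500, p(75)=8118264, p(76)=9289091, p(77)=10619863, p(78)=12132164, p(79)=13848650, p(80)=15796476, p(81)=18004327, p(82)=20506255, p(83)=23338469, p(84)=26543660, p(85)=30167357, p(86)=34262962, p(87)=38887673, p(88)=44108109, p(89)=49995925, p(90)=56634173, p(91)=64112359, p(92)=72533807, p(93)=82010177, p(94)=92669720, p(95)=104651419, p(96)=118114304, p(97)=133230930, p(98)=150198136, p(99)=169229875, p(100)=190569292, p(101)=214481126, p(102)=241265379, p(103)=271248950, p(104)=304801365, p(105)=342325709, p(106)=384276336, p(107)=431149389, p(108)=483502844, p(109)=541946240, p(110)=607163746, p(111)=679903203, p(112)=761002156, p(113)=851376628, p(114)=952050665, p(115)=1064144451, p(116)=1188908248, p(117)=1327710076, p(118)=1482074143, p(119)=1653668665, p(120)=1844349560, p(121)=2056148051, p(122)=2291320912, p(123)=2552338241, p(124)=2841940500, p(125)=3163127352, p(126)=3519222692, p(127)=3913864295, p(128)=4351078600, p(129)=4835271870, p(130)=5371315400, p(131)=5964539504, p(132)=6620830889, p(133)=7346629512, p(134)=8149040695, p(135)=9035836076, p(136)=10015581680, p(137)=11097645016, p(138)=12292341831, p(139)=13610949895, p(140)=15065878135, p(141)=16670689208, p(142)=18440293320, p(143)=20390982757, p(144)=22540654445, p(145)=24908858009, p(146)=27517052599.
Final step: p(147) = p(146) + p(145) - p(142) - p(140) + p(135) + p(132) - p(125) - p(121) + p(112) + p(107) - p(96) - p(90) + p(77) + p(70) - p(55) - p(47) + p(30) + p(21) - p(2)
= 27517052599 + 24908858009 - 18440293320 - 15065878135 + 9035836076 + 6620830889 - 3163127352 - 2056148051 + 761002156 + 431149389 - 118114304 - 56634173 + 10619863 + 4087968 - 451276 - 124754 + 5604 + 792 - 2
= 30388671978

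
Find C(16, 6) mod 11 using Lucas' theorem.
0

Using Lucas' theorem:
Write n=16 and k=6 in base 11:
n in base 11: [1, 5]
k in base 11: [0, 6]
C(16,6) mod 11 = ∏ C(n_i, k_i) mod 11
Digit binomials (mod 11): C(1,0) = 1; C(5,6) = 0 (k_i > n_i)
Product: 1 × 0 = 0 ≡ 0 (mod 11)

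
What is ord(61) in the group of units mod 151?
150

151 is prime, so ord(61) divides φ(151) = 150.
Divisors of 150: 1, 2, 3, 5, 6, 10, 15, 25, 30, 50, 75, 150.
Repeated squaring: 61^1 ≡ 61, 61^2 ≡ 97, 61^4 ≡ 47, 61^8 ≡ 95, 61^16 ≡ 116, 61^32 ≡ 17, 61^64 ≡ 138, 61^128 ≡ 18 (mod 151).
Test 61^d mod 151 for each divisor d in increasing order:
61^1 ≡ 61
61^2 ≡ 97
61^3 = 61^2·61^1 ≡ 28
61^5 = 61^4·61^1 ≡ 149
61^6 = 61^4·61^2 ≡ 29
61^10 = 61^8·61^2 ≡ 4
61^15 = 61^8·61^4·61^2·61^1 ≡ 143
61^25 = 61^16·61^8·61^1 ≡ 119
61^30 = 61^16·61^8·61^4·61^2 ≡ 64
61^50 = 61^32·61^16·61^2 ≡ 118
61^75 = 61^64·61^8·61^2·61^1 ≡ 150
61^150 = 61^128·61^16·61^4·61^2 ≡ 1  ← first divisor giving 1
The order is 150.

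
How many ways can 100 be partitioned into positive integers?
190569292

p(n) counts ways to write n as a sum of positive integers (order ignored).
Euler's pentagonal recurrence: p(k) = p(k-1) + p(k-2) - p(k-5) - p(k-7) + p(k-12) + p(k-15) - ... (offsets j(3j∓1)/2, signs ++--, p(0)=1, p(<0)=0).
DP table for k = 0..99: p(0)=1, p(1)=1, p(2)=2, p(3)=3, p(4)=5, p(5)=7, p(6)=11, p(7)=15, p(8)=22, p(9)=30, p(10)=42, p(11)=56, p(12)=77, p(13)=101, p(14)=135, p(15)=176, p(16)=231, p(17)=297, p(18)=385, p(19)=490, p(20)=627, p(21)=792, p(22)=1002, p(23)=1255, p(24)=1575, p(25)=1958, p(26)=2436, p(27)=3010, p(28)=3718, p(29)=4565, p(30)=5604, p(31)=6842, p(32)=8349, p(33)=10143, p(34)=12310, p(35)=14883, p(36)=17977, p(37)=21637, p(38)=26015, p(39)=31185, p(40)=37338, p(41)=44583, p(42)=53174, p(43)=63261, p(44)=75175, p(45)=89134, p(46)=105558, p(47)=124754, p(48)=147273, p(49)=173525, p(50)=204226, p(51)=239943, p(52)=281589, p(53)=329931, p(54)=386155, p(55)=451276, p(56)=526823, p(57)=614154, p(58)=715220, p(59)=831820, p(60)=966467, p(61)=1121505, p(62)=1300156, p(63)=1505499, p(64)=1741630, p(65)=2012558, p(66)=2323520, p(67)=2679689, p(68)=3087735, p(69)=3554345, p(70)=4087968, p(71)=4697205, p(72)=5392783, p(73)=6185689, p(74)=7089500, p(75)=8118264, p(76)=9289091, p(77)=10619863, p(78)=12132164, p(79)=13848650, p(80)=15796476, p(81)=18004327, p(82)=20506255, p(83)=23338469, p(84)=26543660, p(85)=30167357, p(86)=34262962, p(87)=38887673, p(88)=44108109, p(89)=49995925, p(90)=56634173, p(91)=64112359, p(92)=72533807, p(93)=82010177, p(94)=92669720, p(95)=104651419, p(96)=118114304, p(97)=133230930, p(98)=150198136, p(99)=169229875.
Final step: p(100) = p(99) + p(98) - p(95) - p(93) + p(88) + p(85) - p(78) - p(74) + p(65) + p(60) - p(49) - p(43) + p(30) + p(23) - p(8) - p(0)
= 169229875 + 150198136 - 104651419 - 82010177 + 44108109 + 30167357 - 12132164 - 7089500 + 2012558 + 966467 - 173525 - 63261 + 5604 + 1255 - 22 - 1
= 190569292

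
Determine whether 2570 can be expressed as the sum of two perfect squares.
13² + 49² (a=13, b=49)

Factorization: 2570 = 2 × 5 × 257
By Fermat: n is sum of two squares iff every prime p ≡ 3 (mod 4) appears to even power.
All primes ≡ 3 (mod 4) appear to even power.
Search a = 0, 1, 2, … for 2570 - a² a perfect square: first hit at a = 13: 2570 - 169 = 2401 = 49².
2570 = 13² + 49² = 169 + 2401 ✓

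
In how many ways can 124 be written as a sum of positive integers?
2841940500

p(n) counts ways to write n as a sum of positive integers (order ignored).
Euler's pentagonal recurrence: p(k) = p(k-1) + p(k-2) - p(k-5) - p(k-7) + p(k-12) + p(k-15) - ... (offsets j(3j∓1)/2, signs ++--, p(0)=1, p(<0)=0).
DP table for k = 0..123: p(0)=1, p(1)=1, p(2)=2, p(3)=3, p(4)=5, p(5)=7, p(6)=11, p(7)=15, p(8)=22, p(9)=30, p(10)=42, p(11)=56, p(12)=77, p(13)=101, p(14)=135, p(15)=176, p(16)=231, p(17)=297, p(18)=385, p(19)=490, p(20)=627, p(21)=792, p(22)=1002, p(23)=1255, p(24)=1575, p(25)=1958, p(26)=2436, p(27)=3010, p(28)=3718, p(29)=4565, p(30)=5604, p(31)=6842, p(32)=8349, p(33)=10143, p(34)=12310, p(35)=14883, p(36)=17977, p(37)=21637, p(38)=26015, p(39)=31185, p(40)=37338, p(41)=44583, p(42)=53174, p(43)=63261, p(44)=75175, p(45)=89134, p(46)=105558, p(47)=124754, p(48)=147273, p(49)=173525, p(50)=204226, p(51)=239943, p(52)=281589, p(53)=329931, p(54)=386155, p(55)=451276, p(56)=526823, p(57)=614154, p(58)=715220, p(59)=831820, p(60)=966467, p(61)=1121505, p(62)=1300156, p(63)=1505499, p(64)=1741630, p(65)=2012558, p(66)=2323520, p(67)=2679689, p(68)=3087735, p(69)=3554345, p(70)=4087968, p(71)=4697205, p(72)=5392783, p(73)=6185689, p(74)=7089500, p(75)=8118264, p(76)=9289091, p(77)=10619863, p(78)=12132164, p(79)=13848650, p(80)=15796476, p(81)=18004327, p(82)=20506255, p(83)=23338469, p(84)=26543660, p(85)=30167357, p(86)=34262962, p(87)=38887673, p(88)=44108109, p(89)=49995925, p(90)=56634173, p(91)=64112359, p(92)=72533807, p(93)=82010177, p(94)=92669720, p(95)=104651419, p(96)=118114304, p(97)=133230930, p(98)=150198136, p(99)=169229875, p(100)=190569292, p(101)=214481126, p(102)=241265379, p(103)=271248950, p(104)=304801365, p(105)=342325709, p(106)=384276336, p(107)=431149389, p(108)=483502844, p(109)=541946240, p(110)=607163746, p(111)=679903203, p(112)=761002156, p(113)=851376628, p(114)=952050665, p(115)=1064144451, p(116)=1188908248, p(117)=1327710076, p(118)=1482074143, p(119)=1653668665, p(120)=1844349560, p(121)=2056148051, p(122)=2291320912, p(123)=2552338241.
Final step: p(124) = p(123) + p(122) - p(119) - p(117) + p(112) + p(109) - p(102) - p(98) + p(89) + p(84) - p(73) - p(67) + p(54) + p(47) - p(32) - p(24) + p(7)
= 2552338241 + 2291320912 - 1653668665 - 1327710076 + 761002156 + 541946240 - 241265379 - 150198136 + 49995925 + 26543660 - 6185689 - 2679689 + 386155 + 124754 - 8349 - 1575 + 15
= 2841940500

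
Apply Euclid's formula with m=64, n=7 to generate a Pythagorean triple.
(4047, 896, 4145)

Euclid's formula: a = m² - n², b = 2mn, c = m² + n²
m = 64, n = 7
a = 64² - 7² = 4096 - 49 = 4047
b = 2 × 64 × 7 = 896
c = 64² + 7² = 4096 + 49 = 4145
Verification: 4047² + 896² = 16378209 + 802816 = 17181025 = 4145² ✓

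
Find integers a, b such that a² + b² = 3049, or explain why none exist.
32² + 45² (a=32, b=45)

Factorization: 3049 = 3049
By Fermat: n is sum of two squares iff every prime p ≡ 3 (mod 4) appears to even power.
All primes ≡ 3 (mod 4) appear to even power.
Search a = 0, 1, 2, … for 3049 - a² a perfect square: first hit at a = 32: 3049 - 1024 = 2025 = 45².
3049 = 32² + 45² = 1024 + 2025 ✓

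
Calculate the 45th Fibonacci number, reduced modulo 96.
2

Matrix identity: Q^n = [[F_(n+1), F_n], [F_n, F_(n-1)]] with Q = [[1,1],[1,0]].
n = 45 = 101101₂. Square-and-multiply, entries mod 96:
Q^1 = [[1,1],[1,0]]
Q^2 = (Q^1)² = [[2,1],[1,1]]
Q^5 = (Q^2)²·Q = [[8,5],[5,3]]
Q^11 = (Q^5)²·Q = [[48,89],[89,55]]
Q^22 = (Q^11)² = [[49,47],[47,2]]
Q^45 = (Q^22)²·Q = [[95,2],[2,93]]
F_45 mod 96 = Q^45[0][1] = 2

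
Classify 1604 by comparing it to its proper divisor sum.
deficient

Proper divisors of 1604: sum = 1 + 2 + 4 + 401 + 802 = 1210
Since 1210 < 1604, 1604 is deficient.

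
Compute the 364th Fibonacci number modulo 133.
60

Matrix identity: Q^n = [[F_(n+1), F_n], [F_n, F_(n-1)]] with Q = [[1,1],[1,0]].
n = 364 = 101101100₂. Square-and-multiply, entries mod 133:
Q^1 = [[1,1],[1,0]]
Q^2 = (Q^1)² = [[2,1],[1,1]]
Q^5 = (Q^2)²·Q = [[8,5],[5,3]]
Q^11 = (Q^5)²·Q = [[11,89],[89,55]]
Q^22 = (Q^11)² = [[62,22],[22,40]]
Q^45 = (Q^22)²·Q = [[55,72],[72,116]]
Q^91 = (Q^45)²·Q = [[39,96],[96,76]]
Q^182 = (Q^91)² = [[97,1],[1,96]]
Q^364 = (Q^182)² = [[100,60],[60,40]]
F_364 mod 133 = Q^364[0][1] = 60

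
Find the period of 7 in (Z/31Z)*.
15

31 is prime, so ord(7) divides φ(31) = 30.
Divisors of 30: 1, 2, 3, 5, 6, 10, 15, 30.
Repeated squaring: 7^1 ≡ 7, 7^2 ≡ 18, 7^4 ≡ 14, 7^8 ≡ 10, 7^16 ≡ 7 (mod 31).
Test 7^d mod 31 for each divisor d in increasing order:
7^1 ≡ 7
7^2 ≡ 18
7^3 = 7^2·7^1 ≡ 2
7^5 = 7^4·7^1 ≡ 5
7^6 = 7^4·7^2 ≡ 4
7^10 = 7^8·7^2 ≡ 25
7^15 = 7^8·7^4·7^2·7^1 ≡ 1  ← first divisor giving 1
The order is 15.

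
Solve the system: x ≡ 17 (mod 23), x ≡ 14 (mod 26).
40

Using Chinese Remainder Theorem:
M = 23 × 26 = 598
M1 = 26, M2 = 23
y1 = 26^(-1) mod 23 = 8
y2 = 23^(-1) mod 26 = 17
x = (17×26×8 + 14×23×17) mod 598 = 40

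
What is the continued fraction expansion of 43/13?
[3; 3, 4]

Euclidean algorithm steps:
43 = 3 × 13 + 4
13 = 3 × 4 + 1
4 = 4 × 1 + 0
Continued fraction: [3; 3, 4]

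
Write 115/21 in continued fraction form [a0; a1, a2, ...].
[5; 2, 10]

Euclidean algorithm steps:
115 = 5 × 21 + 10
21 = 2 × 10 + 1
10 = 10 × 1 + 0
Continued fraction: [5; 2, 10]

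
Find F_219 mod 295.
56

Matrix identity: Q^n = [[F_(n+1), F_n], [F_n, F_(n-1)]] with Q = [[1,1],[1,0]].
n = 219 = 11011011₂. Square-and-multiply, entries mod 295:
Q^1 = [[1,1],[1,0]]
Q^3 = (Q^1)²·Q = [[3,2],[2,1]]
Q^6 = (Q^3)² = [[13,8],[8,5]]
Q^13 = (Q^6)²·Q = [[82,233],[233,144]]
Q^27 = (Q^13)²·Q = [[96,243],[243,148]]
Q^54 = (Q^27)² = [[120,292],[292,123]]
Q^109 = (Q^54)²·Q = [[110,249],[249,156]]
Q^219 = (Q^109)²·Q = [[210,56],[56,154]]
F_219 mod 295 = Q^219[0][1] = 56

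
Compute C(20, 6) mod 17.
0

Using Lucas' theorem:
Write n=20 and k=6 in base 17:
n in base 17: [1, 3]
k in base 17: [0, 6]
C(20,6) mod 17 = ∏ C(n_i, k_i) mod 17
Digit binomials (mod 17): C(1,0) = 1; C(3,6) = 0 (k_i > n_i)
Product: 1 × 0 = 0 ≡ 0 (mod 17)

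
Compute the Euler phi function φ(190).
72

190 = 2 × 5 × 19
φ(n) = n × ∏(1 - 1/p) for each prime p dividing n
φ(190) = 190 × (1 - 1/2) × (1 - 1/5) × (1 - 1/19) = 72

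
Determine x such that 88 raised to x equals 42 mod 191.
153

Baby-step giant-step with step n = ⌈√191⌉ = 14.
Baby steps 88^j mod 191 (j:value) for j=0..13: 0:1, 1:88, 2:104, 3:175, 4:120, 5:55, 6:65, 7:181, 8:75, 9:106, 10:160, 11:137, 12:23, 13:114.
Giant-step multiplier: 88^(-14) ≡ 88^(190-14) = 88^176 ≡ 170 (mod 191).
Giant steps γ_i = 42·170^i mod 191: γ_0=42, γ_1=73, γ_2=186, γ_3=105, γ_4=87, γ_5=83, γ_6=167, γ_7=122, γ_8=112, γ_9=131, γ_10=114 (in table at j=13).
x = i·n + j = 10·14 + 13 = 153.
Check: 88^153 ≡ 42 (mod 191).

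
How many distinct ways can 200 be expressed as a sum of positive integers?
3972999029388

p(n) counts ways to write n as a sum of positive integers (order ignored).
Euler's pentagonal recurrence: p(k) = p(k-1) + p(k-2) - p(k-5) - p(k-7) + p(k-12) + p(k-15) - ... (offsets j(3j∓1)/2, signs ++--, p(0)=1, p(<0)=0).
DP table for k = 0..199: p(0)=1, p(1)=1, p(2)=2, p(3)=3, p(4)=5, p(5)=7, p(6)=11, p(7)=15, p(8)=22, p(9)=30, p(10)=42, p(11)=56, p(12)=77, p(13)=101, p(14)=135, p(15)=176, p(16)=231, p(17)=297, p(18)=385, p(19)=490, p(20)=627, p(21)=792, p(22)=1002, p(23)=1255, p(24)=1575, p(25)=1958, p(26)=2436, p(27)=3010, p(28)=3718, p(29)=4565, p(30)=5604, p(31)=6842, p(32)=8349, p(33)=10143, p(34)=12310, p(35)=14883, p(36)=17977, p(37)=21637, p(38)=26015, p(39)=31185, p(40)=37338, p(41)=44583, p(42)=53174, p(43)=63261, p(44)=75175, p(45)=89134, p(46)=105558, p(47)=124754, p(48)=147273, p(49)=173525, p(50)=204226, p(51)=239943, p(52)=281589, p(53)=329931, p(54)=386155, p(55)=451276, p(56)=526823, p(57)=614154, p(58)=715220, p(59)=831820, p(60)=966467, p(61)=1121505, p(62)=1300156, p(63)=1505499, p(64)=1741630, p(65)=2012558, p(66)=2323520, p(67)=2679689, p(68)=3087735, p(69)=3554345, p(70)=4087968, p(71)=4697205, p(72)=5392783, p(73)=6185689, p(74)=7089500, p(75)=8118264, p(76)=9289091, p(77)=10619863, p(78)=12132164, p(79)=13848650, p(80)=15796476, p(81)=18004327, p(82)=20506255, p(83)=23338469, p(84)=26543660, p(85)=30167357, p(86)=34262962, p(87)=38887673, p(88)=44108109, p(89)=49995925, p(90)=56634173, p(91)=64112359, p(92)=72533807, p(93)=82010177, p(94)=92669720, p(95)=104651419, p(96)=118114304, p(97)=133230930, p(98)=150198136, p(99)=169229875, p(100)=190569292, p(101)=214481126, p(102)=241265379, p(103)=271248950, p(104)=304801365, p(105)=342325709, p(106)=384276336, p(107)=431149389, p(108)=483502844, p(109)=541946240, p(110)=607163746, p(111)=679903203, p(112)=761002156, p(113)=851376628, p(114)=952050665, p(115)=1064144451, p(116)=1188908248, p(117)=1327710076, p(118)=1482074143, p(119)=1653668665, p(120)=1844349560, p(121)=2056148051, p(122)=2291320912, p(123)=2552338241, p(124)=2841940500, p(125)=3163127352, p(126)=3519222692, p(127)=3913864295, p(128)=4351078600, p(129)=4835271870, p(130)=5371315400, p(131)=5964539504, p(132)=6620830889, p(133)=7346629512, p(134)=8149040695, p(135)=9035836076, p(136)=10015581680, p(137)=11097645016, p(138)=12292341831, p(139)=13610949895, p(140)=15065878135, p(141)=16670689208, p(142)=18440293320, p(143)=20390982757, p(144)=22540654445, p(145)=24908858009, p(146)=27517052599, p(147)=30388671978, p(148)=33549419497, p(149)=37027355200, p(150)=40853235313, p(151)=45060624582, p(152)=49686288421, p(153)=54770336324, p(154)=60356673280, p(155)=66493182097, p(156)=73232243759, p(157)=80630964769, p(158)=88751778802, p(159)=97662728555, p(160)=107438159466, p(161)=118159068427, p(162)=129913904637, p(163)=142798995930, p(164)=156919475295, p(165)=172389800255, p(166)=189334822579, p(167)=207890420102, p(168)=228204732751, p(169)=250438925115, p(170)=274768617130, p(171)=301384802048, p(172)=330495499613, p(173)=362326859895, p(174)=397125074750, p(175)=435157697830, p(176)=476715857290, p(177)=522115831195, p(178)=571701605655, p(179)=625846753120, p(180)=684957390936, p(181)=749474411781, p(182)=819876908323, p(183)=896684817527, p(184)=980462880430, p(185)=1071823774337, p(186)=1171432692373, p(187)=1280011042268, p(188)=1398341745571, p(189)=1527273599625, p(190)=1667727404093, p(191)=1820701100652, p(192)=1987276856363, p(193)=2168627105469, p(194)=2366022741845, p(195)=2580840212973, p(196)=2814570987591, p(197)=3068829878530, p(198)=3345365983698, p(199)=3646072432125.
Final step: p(200) = p(199) + p(198) - p(195) - p(193) + p(188) + p(185) - p(178) - p(174) + p(165) + p(160) - p(149) - p(143) + p(130) + p(123) - p(108) - p(100) + p(83) + p(74) - p(55) - p(45) + p(24) + p(13)
= 3646072432125 + 3345365983698 - 2580840212973 - 2168627105469 + 1398341745571 + 1071823774337 - 571701605655 - 397125074750 + 172389800255 + 107438159466 - 37027355200 - 20390982757 + 5371315400 + 2552338241 - 483502844 - 190569292 + 23338469 + 7089500 - 451276 - 89134 + 1575 + 101
= 3972999029388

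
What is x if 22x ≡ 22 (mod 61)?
x ≡ 1 (mod 61)

gcd(22, 61) = 1, which divides 22, so solutions exist.
Find 22^(-1) mod 61 by the extended Euclidean algorithm:
61 = 2 × 22 + 17  ⟹  17 = (1)·61 + (-2)·22
22 = 1 × 17 + 5  ⟹  5 = (-1)·61 + (3)·22
17 = 3 × 5 + 2  ⟹  2 = (4)·61 + (-11)·22
5 = 2 × 2 + 1  ⟹  1 = (-9)·61 + (25)·22
So (25)·22 ≡ 1 (mod 61), i.e. 22^(-1) ≡ 25 (mod 61).
x ≡ 25 × 22 = 550 ≡ 1 (mod 61).
Check: 22 × 1 = 22 ≡ 22 (mod 61).
Unique solution: x ≡ 1 (mod 61)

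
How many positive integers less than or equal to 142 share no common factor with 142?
70

142 = 2 × 71
φ(n) = n × ∏(1 - 1/p) for each prime p dividing n
φ(142) = 142 × (1 - 1/2) × (1 - 1/71) = 70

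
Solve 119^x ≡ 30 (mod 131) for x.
71

Baby-step giant-step with step n = ⌈√131⌉ = 12.
Baby steps 119^j mod 131 (j:value) for j=0..11: 0:1, 1:119, 2:13, 3:106, 4:38, 5:68, 6:101, 7:98, 8:3, 9:95, 10:39, 11:56.
Giant-step multiplier: 119^(-12) ≡ 119^(130-12) = 119^118 ≡ 77 (mod 131).
Giant steps γ_i = 30·77^i mod 131: γ_0=30, γ_1=83, γ_2=103, γ_3=71, γ_4=96, γ_5=56 (in table at j=11).
x = i·n + j = 5·12 + 11 = 71.
Check: 119^71 ≡ 30 (mod 131).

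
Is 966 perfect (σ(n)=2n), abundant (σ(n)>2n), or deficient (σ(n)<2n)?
abundant

Proper divisors of 966: sum = 1 + 2 + 3 + 6 + 7 + 14 + 21 + 23 + 42 + 46 + 69 + 138 + 161 + 322 + 483 = 1338
Since 1338 > 966, 966 is abundant.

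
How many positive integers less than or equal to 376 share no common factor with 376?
184

376 = 2^3 × 47
φ(n) = n × ∏(1 - 1/p) for each prime p dividing n
φ(376) = 376 × (1 - 1/2) × (1 - 1/47) = 184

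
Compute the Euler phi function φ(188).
92

188 = 2^2 × 47
φ(n) = n × ∏(1 - 1/p) for each prime p dividing n
φ(188) = 188 × (1 - 1/2) × (1 - 1/47) = 92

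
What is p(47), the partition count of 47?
124754

p(n) counts ways to write n as a sum of positive integers (order ignored).
Euler's pentagonal recurrence: p(k) = p(k-1) + p(k-2) - p(k-5) - p(k-7) + p(k-12) + p(k-15) - ... (offsets j(3j∓1)/2, signs ++--, p(0)=1, p(<0)=0).
DP table for k = 0..46: p(0)=1, p(1)=1, p(2)=2, p(3)=3, p(4)=5, p(5)=7, p(6)=11, p(7)=15, p(8)=22, p(9)=30, p(10)=42, p(11)=56, p(12)=77, p(13)=101, p(14)=135, p(15)=176, p(16)=231, p(17)=297, p(18)=385, p(19)=490, p(20)=627, p(21)=792, p(22)=1002, p(23)=1255, p(24)=1575, p(25)=1958, p(26)=2436, p(27)=3010, p(28)=3718, p(29)=4565, p(30)=5604, p(31)=6842, p(32)=8349, p(33)=10143, p(34)=12310, p(35)=14883, p(36)=17977, p(37)=21637, p(38)=26015, p(39)=31185, p(40)=37338, p(41)=44583, p(42)=53174, p(43)=63261, p(44)=75175, p(45)=89134, p(46)=105558.
Final step: p(47) = p(46) + p(45) - p(42) - p(40) + p(35) + p(32) - p(25) - p(21) + p(12) + p(7)
= 105558 + 89134 - 53174 - 37338 + 14883 + 8349 - 1958 - 792 + 77 + 15
= 124754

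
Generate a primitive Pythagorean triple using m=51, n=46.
(485, 4692, 4717)

Euclid's formula: a = m² - n², b = 2mn, c = m² + n²
m = 51, n = 46
a = 51² - 46² = 2601 - 2116 = 485
b = 2 × 51 × 46 = 4692
c = 51² + 46² = 2601 + 2116 = 4717
Verification: 485² + 4692² = 235225 + 22014864 = 22250089 = 4717² ✓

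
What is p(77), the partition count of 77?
10619863

p(n) counts ways to write n as a sum of positive integers (order ignored).
Euler's pentagonal recurrence: p(k) = p(k-1) + p(k-2) - p(k-5) - p(k-7) + p(k-12) + p(k-15) - ... (offsets j(3j∓1)/2, signs ++--, p(0)=1, p(<0)=0).
DP table for k = 0..76: p(0)=1, p(1)=1, p(2)=2, p(3)=3, p(4)=5, p(5)=7, p(6)=11, p(7)=15, p(8)=22, p(9)=30, p(10)=42, p(11)=56, p(12)=77, p(13)=101, p(14)=135, p(15)=176, p(16)=231, p(17)=297, p(18)=385, p(19)=490, p(20)=627, p(21)=792, p(22)=1002, p(23)=1255, p(24)=1575, p(25)=1958, p(26)=2436, p(27)=3010, p(28)=3718, p(29)=4565, p(30)=5604, p(31)=6842, p(32)=8349, p(33)=10143, p(34)=12310, p(35)=14883, p(36)=17977, p(37)=21637, p(38)=26015, p(39)=31185, p(40)=37338, p(41)=44583, p(42)=53174, p(43)=63261, p(44)=75175, p(45)=89134, p(46)=105558, p(47)=124754, p(48)=147273, p(49)=173525, p(50)=204226, p(51)=239943, p(52)=281589, p(53)=329931, p(54)=386155, p(55)=451276, p(56)=526823, p(57)=614154, p(58)=715220, p(59)=831820, p(60)=966467, p(61)=1121505, p(62)=1300156, p(63)=1505499, p(64)=1741630, p(65)=2012558, p(66)=2323520, p(67)=2679689, p(68)=3087735, p(69)=3554345, p(70)=4087968, p(71)=4697205, p(72)=5392783, p(73)=6185689, p(74)=7089500, p(75)=8118264, p(76)=9289091.
Final step: p(77) = p(76) + p(75) - p(72) - p(70) + p(65) + p(62) - p(55) - p(51) + p(42) + p(37) - p(26) - p(20) + p(7) + p(0)
= 9289091 + 8118264 - 5392783 - 4087968 + 2012558 + 1300156 - 451276 - 239943 + 53174 + 21637 - 2436 - 627 + 15 + 1
= 10619863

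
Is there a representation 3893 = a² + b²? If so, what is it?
7² + 62² (a=7, b=62)

Factorization: 3893 = 17 × 229
By Fermat: n is sum of two squares iff every prime p ≡ 3 (mod 4) appears to even power.
All primes ≡ 3 (mod 4) appear to even power.
Search a = 0, 1, 2, … for 3893 - a² a perfect square: first hit at a = 7: 3893 - 49 = 3844 = 62².
3893 = 7² + 62² = 49 + 3844 ✓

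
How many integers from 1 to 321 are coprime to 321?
212

321 = 3 × 107
φ(n) = n × ∏(1 - 1/p) for each prime p dividing n
φ(321) = 321 × (1 - 1/3) × (1 - 1/107) = 212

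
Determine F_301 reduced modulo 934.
703

Matrix identity: Q^n = [[F_(n+1), F_n], [F_n, F_(n-1)]] with Q = [[1,1],[1,0]].
n = 301 = 100101101₂. Square-and-multiply, entries mod 934:
Q^1 = [[1,1],[1,0]]
Q^2 = (Q^1)² = [[2,1],[1,1]]
Q^4 = (Q^2)² = [[5,3],[3,2]]
Q^9 = (Q^4)²·Q = [[55,34],[34,21]]
Q^18 = (Q^9)² = [[445,716],[716,663]]
Q^37 = (Q^18)²·Q = [[269,841],[841,362]]
Q^75 = (Q^37)²·Q = [[845,686],[686,159]]
Q^150 = (Q^75)² = [[309,386],[386,857]]
Q^301 = (Q^150)²·Q = [[591,703],[703,822]]
F_301 mod 934 = Q^301[0][1] = 703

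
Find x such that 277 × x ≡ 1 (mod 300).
13

gcd(277, 300) = 1, so the inverse exists.
Extended Euclidean algorithm on (300, 277):
300 = 1 × 277 + 23  ⟹  23 = (1)·300 + (-1)·277
277 = 12 × 23 + 1  ⟹  1 = (-12)·300 + (13)·277
So (13)·277 ≡ 1 (mod 300), i.e. 277^(-1) ≡ 13 (mod 300).
Check: 277 × 13 = 3601 ≡ 1 (mod 300)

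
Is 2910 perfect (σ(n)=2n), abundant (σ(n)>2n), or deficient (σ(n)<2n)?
abundant

Proper divisors of 2910: sum = 1 + 2 + 3 + 5 + 6 + 10 + 15 + 30 + 97 + 194 + 291 + 485 + 582 + 970 + 1455 = 4146
Since 4146 > 2910, 2910 is abundant.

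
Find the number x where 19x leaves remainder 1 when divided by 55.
29

gcd(19, 55) = 1, so the inverse exists.
Extended Euclidean algorithm on (55, 19):
55 = 2 × 19 + 17  ⟹  17 = (1)·55 + (-2)·19
19 = 1 × 17 + 2  ⟹  2 = (-1)·55 + (3)·19
17 = 8 × 2 + 1  ⟹  1 = (9)·55 + (-26)·19
So (-26)·19 ≡ 1 (mod 55), i.e. 19^(-1) ≡ -26 ≡ 29 (mod 55).
Check: 19 × 29 = 551 ≡ 1 (mod 55)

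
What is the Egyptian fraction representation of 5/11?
1/3 + 1/9 + 1/99

Greedy algorithm:
5/11: ceiling(11/5) = 3, use 1/3
4/33: ceiling(33/4) = 9, use 1/9
1/99: ceiling(99/1) = 99, use 1/99
Result: 5/11 = 1/3 + 1/9 + 1/99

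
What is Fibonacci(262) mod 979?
177

Matrix identity: Q^n = [[F_(n+1), F_n], [F_n, F_(n-1)]] with Q = [[1,1],[1,0]].
n = 262 = 100000110₂. Square-and-multiply, entries mod 979:
Q^1 = [[1,1],[1,0]]
Q^2 = (Q^1)² = [[2,1],[1,1]]
Q^4 = (Q^2)² = [[5,3],[3,2]]
Q^8 = (Q^4)² = [[34,21],[21,13]]
Q^16 = (Q^8)² = [[618,8],[8,610]]
Q^32 = (Q^16)² = [[178,34],[34,144]]
Q^65 = (Q^32)²·Q = [[712,533],[533,179]]
Q^131 = (Q^65)²·Q = [[89,1],[1,88]]
Q^262 = (Q^131)² = [[90,177],[177,892]]
F_262 mod 979 = Q^262[0][1] = 177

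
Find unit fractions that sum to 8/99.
1/13 + 1/258 + 1/110682

Greedy algorithm:
8/99: ceiling(99/8) = 13, use 1/13
5/1287: ceiling(1287/5) = 258, use 1/258
1/110682: ceiling(110682/1) = 110682, use 1/110682
Result: 8/99 = 1/13 + 1/258 + 1/110682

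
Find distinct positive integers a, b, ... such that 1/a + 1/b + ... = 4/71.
1/18 + 1/1278

Greedy algorithm:
4/71: ceiling(71/4) = 18, use 1/18
1/1278: ceiling(1278/1) = 1278, use 1/1278
Result: 4/71 = 1/18 + 1/1278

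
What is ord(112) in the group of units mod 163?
162

163 is prime, so ord(112) divides φ(163) = 162.
Divisors of 162: 1, 2, 3, 6, 9, 18, 27, 54, 81, 162.
Repeated squaring: 112^1 ≡ 112, 112^2 ≡ 156, 112^4 ≡ 49, 112^8 ≡ 119, 112^16 ≡ 143, 112^32 ≡ 74, 112^64 ≡ 97, 112^128 ≡ 118 (mod 163).
Test 112^d mod 163 for each divisor d in increasing order:
112^1 ≡ 112
112^2 ≡ 156
112^3 = 112^2·112^1 ≡ 31
112^6 = 112^4·112^2 ≡ 146
112^9 = 112^8·112^1 ≡ 125
112^18 = 112^16·112^2 ≡ 140
112^27 = 112^16·112^8·112^2·112^1 ≡ 59
112^54 = 112^32·112^16·112^4·112^2 ≡ 58
112^81 = 112^64·112^16·112^1 ≡ 162
112^162 = 112^128·112^32·112^2 ≡ 1  ← first divisor giving 1
The order is 162.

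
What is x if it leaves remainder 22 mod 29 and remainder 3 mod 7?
80

Using Chinese Remainder Theorem:
M = 29 × 7 = 203
M1 = 7, M2 = 29
y1 = 7^(-1) mod 29 = 25
y2 = 29^(-1) mod 7 = 1
x = (22×7×25 + 3×29×1) mod 203 = 80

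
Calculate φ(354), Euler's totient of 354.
116

354 = 2 × 3 × 59
φ(n) = n × ∏(1 - 1/p) for each prime p dividing n
φ(354) = 354 × (1 - 1/2) × (1 - 1/3) × (1 - 1/59) = 116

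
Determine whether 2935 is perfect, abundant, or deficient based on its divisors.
deficient

Proper divisors of 2935: sum = 1 + 5 + 587 = 593
Since 593 < 2935, 2935 is deficient.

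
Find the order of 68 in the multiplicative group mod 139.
138

139 is prime, so ord(68) divides φ(139) = 138.
Divisors of 138: 1, 2, 3, 6, 23, 46, 69, 138.
Repeated squaring: 68^1 ≡ 68, 68^2 ≡ 37, 68^4 ≡ 118, 68^8 ≡ 24, 68^16 ≡ 20, 68^32 ≡ 122, 68^64 ≡ 11, 68^128 ≡ 121 (mod 139).
Test 68^d mod 139 for each divisor d in increasing order:
68^1 ≡ 68
68^2 ≡ 37
68^3 = 68^2·68^1 ≡ 14
68^6 = 68^4·68^2 ≡ 57
68^23 = 68^16·68^4·68^2·68^1 ≡ 97
68^46 = 68^32·68^8·68^4·68^2 ≡ 96
68^69 = 68^64·68^4·68^1 ≡ 138
68^138 = 68^128·68^8·68^2 ≡ 1  ← first divisor giving 1
The order is 138.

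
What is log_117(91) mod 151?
36

Baby-step giant-step with step n = ⌈√151⌉ = 13.
Baby steps 117^j mod 151 (j:value) for j=0..12: 0:1, 1:117, 2:99, 3:107, 4:137, 5:23, 6:124, 7:12, 8:45, 9:131, 10:76, 11:134, 12:125.
Giant-step multiplier: 117^(-13) ≡ 117^(150-13) = 117^137 ≡ 48 (mod 151).
Giant steps γ_i = 91·48^i mod 151: γ_0=91, γ_1=140, γ_2=76 (in table at j=10).
x = i·n + j = 2·13 + 10 = 36.
Check: 117^36 ≡ 91 (mod 151).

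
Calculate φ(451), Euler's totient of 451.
400

451 = 11 × 41
φ(n) = n × ∏(1 - 1/p) for each prime p dividing n
φ(451) = 451 × (1 - 1/11) × (1 - 1/41) = 400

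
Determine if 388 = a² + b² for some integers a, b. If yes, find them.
8² + 18² (a=8, b=18)

Factorization: 388 = 2^2 × 97
By Fermat: n is sum of two squares iff every prime p ≡ 3 (mod 4) appears to even power.
All primes ≡ 3 (mod 4) appear to even power.
Search a = 0, 1, 2, … for 388 - a² a perfect square: first hit at a = 8: 388 - 64 = 324 = 18².
388 = 8² + 18² = 64 + 324 ✓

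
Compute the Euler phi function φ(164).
80

164 = 2^2 × 41
φ(n) = n × ∏(1 - 1/p) for each prime p dividing n
φ(164) = 164 × (1 - 1/2) × (1 - 1/41) = 80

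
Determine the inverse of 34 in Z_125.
114

gcd(34, 125) = 1, so the inverse exists.
Extended Euclidean algorithm on (125, 34):
125 = 3 × 34 + 23  ⟹  23 = (1)·125 + (-3)·34
34 = 1 × 23 + 11  ⟹  11 = (-1)·125 + (4)·34
23 = 2 × 11 + 1  ⟹  1 = (3)·125 + (-11)·34
So (-11)·34 ≡ 1 (mod 125), i.e. 34^(-1) ≡ -11 ≡ 114 (mod 125).
Check: 34 × 114 = 3876 ≡ 1 (mod 125)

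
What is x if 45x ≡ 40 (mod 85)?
x ≡ 16 (mod 17)

gcd(45, 85) = 5, which divides 40, so solutions exist.
Divide through by 5: 9x ≡ 8 (mod 17).
Find 9^(-1) mod 17 by the extended Euclidean algorithm:
17 = 1 × 9 + 8  ⟹  8 = (1)·17 + (-1)·9
9 = 1 × 8 + 1  ⟹  1 = (-1)·17 + (2)·9
So (2)·9 ≡ 1 (mod 17), i.e. 9^(-1) ≡ 2 (mod 17).
x ≡ 2 × 8 = 16 ≡ 16 (mod 17).
Check: 45 × 16 = 720 ≡ 40 (mod 85).
x ≡ 16 (mod 17), giving 5 solutions mod 85.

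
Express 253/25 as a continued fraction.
[10; 8, 3]

Euclidean algorithm steps:
253 = 10 × 25 + 3
25 = 8 × 3 + 1
3 = 3 × 1 + 0
Continued fraction: [10; 8, 3]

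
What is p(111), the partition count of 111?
679903203

p(n) counts ways to write n as a sum of positive integers (order ignored).
Euler's pentagonal recurrence: p(k) = p(k-1) + p(k-2) - p(k-5) - p(k-7) + p(k-12) + p(k-15) - ... (offsets j(3j∓1)/2, signs ++--, p(0)=1, p(<0)=0).
DP table for k = 0..110: p(0)=1, p(1)=1, p(2)=2, p(3)=3, p(4)=5, p(5)=7, p(6)=11, p(7)=15, p(8)=22, p(9)=30, p(10)=42, p(11)=56, p(12)=77, p(13)=101, p(14)=135, p(15)=176, p(16)=231, p(17)=297, p(18)=385, p(19)=490, p(20)=627, p(21)=792, p(22)=1002, p(23)=1255, p(24)=1575, p(25)=1958, p(26)=2436, p(27)=3010, p(28)=3718, p(29)=4565, p(30)=5604, p(31)=6842, p(32)=8349, p(33)=10143, p(34)=12310, p(35)=14883, p(36)=17977, p(37)=21637, p(38)=26015, p(39)=31185, p(40)=37338, p(41)=44583, p(42)=53174, p(43)=63261, p(44)=75175, p(45)=89134, p(46)=105558, p(47)=124754, p(48)=147273, p(49)=173525, p(50)=204226, p(51)=239943, p(52)=281589, p(53)=329931, p(54)=386155, p(55)=451276, p(56)=526823, p(57)=614154, p(58)=715220, p(59)=831820, p(60)=966467, p(61)=1121505, p(62)=1300156, p(63)=1505499, p(64)=1741630, p(65)=2012558, p(66)=2323520, p(67)=2679689, p(68)=3087735, p(69)=3554345, p(70)=4087968, p(71)=4697205, p(72)=5392783, p(73)=6185689, p(74)=7089500, p(75)=8118264, p(76)=9289091, p(77)=10619863, p(78)=12132164, p(79)=13848650, p(80)=15796476, p(81)=18004327, p(82)=20506255, p(83)=23338469, p(84)=26543660, p(85)=30167357, p(86)=34262962, p(87)=38887673, p(88)=44108109, p(89)=49995925, p(90)=56634173, p(91)=64112359, p(92)=72533807, p(93)=82010177, p(94)=92669720, p(95)=104651419, p(96)=118114304, p(97)=133230930, p(98)=150198136, p(99)=169229875, p(100)=190569292, p(101)=214481126, p(102)=241265379, p(103)=271248950, p(104)=304801365, p(105)=342325709, p(106)=384276336, p(107)=431149389, p(108)=483502844, p(109)=541946240, p(110)=607163746.
Final step: p(111) = p(110) + p(109) - p(106) - p(104) + p(99) + p(96) - p(89) - p(85) + p(76) + p(71) - p(60) - p(54) + p(41) + p(34) - p(19) - p(11)
= 607163746 + 541946240 - 384276336 - 304801365 + 169229875 + 118114304 - 49995925 - 30167357 + 9289091 + 4697205 - 966467 - 386155 + 44583 + 12310 - 490 - 56
= 679903203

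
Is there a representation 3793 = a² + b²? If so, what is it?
33² + 52² (a=33, b=52)

Factorization: 3793 = 3793
By Fermat: n is sum of two squares iff every prime p ≡ 3 (mod 4) appears to even power.
All primes ≡ 3 (mod 4) appear to even power.
Search a = 0, 1, 2, … for 3793 - a² a perfect square: first hit at a = 33: 3793 - 1089 = 2704 = 52².
3793 = 33² + 52² = 1089 + 2704 ✓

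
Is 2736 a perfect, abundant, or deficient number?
abundant

Proper divisors of 2736: sum = 1 + 2 + 3 + 4 + 6 + 8 + 9 + 12 + ... + 456 + 684 + 912 + 1368 (29 divisors) = 5324
Since 5324 > 2736, 2736 is abundant.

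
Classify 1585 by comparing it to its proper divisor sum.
deficient

Proper divisors of 1585: sum = 1 + 5 + 317 = 323
Since 323 < 1585, 1585 is deficient.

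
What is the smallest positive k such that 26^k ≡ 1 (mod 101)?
100

101 is prime, so ord(26) divides φ(101) = 100.
Divisors of 100: 1, 2, 4, 5, 10, 20, 25, 50, 100.
Repeated squaring: 26^1 ≡ 26, 26^2 ≡ 70, 26^4 ≡ 52, 26^8 ≡ 78, 26^16 ≡ 24, 26^32 ≡ 71, 26^64 ≡ 92 (mod 101).
Test 26^d mod 101 for each divisor d in increasing order:
26^1 ≡ 26
26^2 ≡ 70
26^4 ≡ 52
26^5 = 26^4·26^1 ≡ 39
26^10 = 26^8·26^2 ≡ 6
26^20 = 26^16·26^4 ≡ 36
26^25 = 26^16·26^8·26^1 ≡ 91
26^50 = 26^32·26^16·26^2 ≡ 100
26^100 = 26^64·26^32·26^4 ≡ 1  ← first divisor giving 1
The order is 100.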